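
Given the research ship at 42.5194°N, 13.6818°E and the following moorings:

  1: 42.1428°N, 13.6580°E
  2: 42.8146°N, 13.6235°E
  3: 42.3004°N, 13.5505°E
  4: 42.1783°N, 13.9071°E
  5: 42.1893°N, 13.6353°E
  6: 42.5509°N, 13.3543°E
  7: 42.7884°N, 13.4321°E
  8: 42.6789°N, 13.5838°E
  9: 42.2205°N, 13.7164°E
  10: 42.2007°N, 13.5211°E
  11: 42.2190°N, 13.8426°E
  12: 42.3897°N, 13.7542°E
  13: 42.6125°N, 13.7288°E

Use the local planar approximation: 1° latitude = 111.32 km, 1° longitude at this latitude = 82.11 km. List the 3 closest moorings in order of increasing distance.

Distances from 42.5194°N, 13.6818°E:
1: 41.9686 km
2: 33.2085 km
3: 26.6565 km
4: 42.2379 km
5: 36.9446 km
6: 27.1187 km
7: 36.2915 km
8: 19.4938 km
9: 33.3946 km
10: 37.8520 km
11: 35.9527 km
12: 15.6142 km
13: 11.0591 km
Sorted: 13 (11.0591 km) < 12 (15.6142 km) < 8 (19.4938 km) < 3 (26.6565 km) < 6 (27.1187 km) < …

13, 12, 8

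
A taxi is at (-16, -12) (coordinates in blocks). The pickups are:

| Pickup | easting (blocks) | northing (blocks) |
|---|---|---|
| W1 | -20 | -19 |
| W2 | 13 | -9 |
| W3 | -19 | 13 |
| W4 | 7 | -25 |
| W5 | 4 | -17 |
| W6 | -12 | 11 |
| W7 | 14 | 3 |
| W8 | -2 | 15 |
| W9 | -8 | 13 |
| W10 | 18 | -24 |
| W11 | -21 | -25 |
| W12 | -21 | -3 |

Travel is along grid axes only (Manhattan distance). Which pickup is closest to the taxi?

Distances from (-16, -12):
W1: |-4| + |-7| = 4 + 7 = 11 blocks
W2: |29| + |3| = 29 + 3 = 32 blocks
W3: |-3| + |25| = 3 + 25 = 28 blocks
W4: |23| + |-13| = 23 + 13 = 36 blocks
W5: |20| + |-5| = 20 + 5 = 25 blocks
W6: |4| + |23| = 4 + 23 = 27 blocks
W7: |30| + |15| = 30 + 15 = 45 blocks
W8: |14| + |27| = 14 + 27 = 41 blocks
W9: |8| + |25| = 8 + 25 = 33 blocks
W10: |34| + |-12| = 34 + 12 = 46 blocks
W11: |-5| + |-13| = 5 + 13 = 18 blocks
W12: |-5| + |9| = 5 + 9 = 14 blocks
Minimum: W1 at 11 blocks.

W1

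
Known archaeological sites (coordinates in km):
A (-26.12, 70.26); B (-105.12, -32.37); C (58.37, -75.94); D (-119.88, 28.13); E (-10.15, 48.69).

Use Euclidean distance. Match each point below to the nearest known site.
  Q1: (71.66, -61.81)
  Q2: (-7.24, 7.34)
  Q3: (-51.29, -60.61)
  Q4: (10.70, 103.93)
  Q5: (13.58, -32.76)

Q1→C; Q2→E; Q3→B; Q4→A; Q5→C

Q1 at (71.66, -61.81):
  A: √((-97.78)² + (132.07)²) = √(9560.9284 + 17442.4849) = 164.33 km
  B: √((-176.78)² + (29.44)²) = √(31251.1684 + 866.7136) = 179.21 km
  C: √((-13.29)² + (-14.13)²) = √(176.6241 + 199.6569) = 19.40 km
  D: √((-191.54)² + (89.94)²) = √(36687.5716 + 8089.2036) = 211.61 km
  E: √((-81.81)² + (110.50)²) = √(6692.8761 + 12210.2500) = 137.49 km
  → nearest: C (19.40 km)
Q2 at (-7.24, 7.34):
  A: √((-18.88)² + (62.92)²) = √(356.4544 + 3958.9264) = 65.69 km
  B: √((-97.88)² + (-39.71)²) = √(9580.4944 + 1576.8841) = 105.63 km
  C: √((65.61)² + (-83.28)²) = √(4304.6721 + 6935.5584) = 106.02 km
  D: √((-112.64)² + (20.79)²) = √(12687.7696 + 432.2241) = 114.54 km
  E: √((-2.91)² + (41.35)²) = √(8.4681 + 1709.8225) = 41.45 km
  → nearest: E (41.45 km)
Q3 at (-51.29, -60.61):
  A: √((25.17)² + (130.87)²) = √(633.5289 + 17126.9569) = 133.27 km
  B: √((-53.83)² + (28.24)²) = √(2897.6689 + 797.4976) = 60.79 km
  C: √((109.66)² + (-15.33)²) = √(12025.3156 + 235.0089) = 110.73 km
  D: √((-68.59)² + (88.74)²) = √(4704.5881 + 7874.7876) = 112.16 km
  E: √((41.14)² + (109.30)²) = √(1692.4996 + 11946.4900) = 116.79 km
  → nearest: B (60.79 km)
Q4 at (10.70, 103.93):
  A: √((-36.82)² + (-33.67)²) = √(1355.7124 + 1133.6689) = 49.89 km
  B: √((-115.82)² + (-136.30)²) = √(13414.2724 + 18577.6900) = 178.86 km
  C: √((47.67)² + (-179.87)²) = √(2272.4289 + 32353.2169) = 186.08 km
  D: √((-130.58)² + (-75.80)²) = √(17051.1364 + 5745.6400) = 150.99 km
  E: √((-20.85)² + (-55.24)²) = √(434.7225 + 3051.4576) = 59.04 km
  → nearest: A (49.89 km)
Q5 at (13.58, -32.76):
  A: √((-39.70)² + (103.02)²) = √(1576.0900 + 10613.1204) = 110.40 km
  B: √((-118.70)² + (0.39)²) = √(14089.6900 + 0.1521) = 118.70 km
  C: √((44.79)² + (-43.18)²) = √(2006.1441 + 1864.5124) = 62.21 km
  D: √((-133.46)² + (60.89)²) = √(17811.5716 + 3707.5921) = 146.69 km
  E: √((-23.73)² + (81.45)²) = √(563.1129 + 6634.1025) = 84.84 km
  → nearest: C (62.21 km)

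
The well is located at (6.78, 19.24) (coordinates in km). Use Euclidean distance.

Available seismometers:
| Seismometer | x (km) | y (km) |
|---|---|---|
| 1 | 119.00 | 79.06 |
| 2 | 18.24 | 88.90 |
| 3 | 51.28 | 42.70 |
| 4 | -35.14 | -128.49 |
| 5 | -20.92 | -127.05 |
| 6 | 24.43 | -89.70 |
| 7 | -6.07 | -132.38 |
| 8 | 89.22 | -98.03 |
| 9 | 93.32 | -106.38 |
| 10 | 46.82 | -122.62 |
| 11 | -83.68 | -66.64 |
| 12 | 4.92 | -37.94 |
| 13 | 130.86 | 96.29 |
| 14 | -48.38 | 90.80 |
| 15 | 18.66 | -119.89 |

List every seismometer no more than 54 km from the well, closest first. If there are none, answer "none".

Distances from (6.78, 19.24):
1: 127.17 km
2: 70.60 km
3: 50.31 km
4: 153.56 km
5: 148.89 km
6: 110.36 km
7: 152.16 km
8: 143.35 km
9: 152.54 km
10: 147.40 km
11: 124.73 km
12: 57.21 km
13: 146.06 km
14: 90.35 km
15: 139.64 km
Threshold 54 km: 3 (50.31 km) is within range.

3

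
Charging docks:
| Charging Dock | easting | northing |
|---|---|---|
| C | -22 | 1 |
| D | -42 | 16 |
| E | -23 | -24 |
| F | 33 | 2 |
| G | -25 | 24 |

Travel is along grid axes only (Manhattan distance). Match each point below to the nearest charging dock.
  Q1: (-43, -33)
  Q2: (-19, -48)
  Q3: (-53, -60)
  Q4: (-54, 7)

Q1 at (-43, -33):
  C: |21| + |34| = 21 + 34 = 55
  D: |1| + |49| = 1 + 49 = 50
  E: |20| + |9| = 20 + 9 = 29
  F: |76| + |35| = 76 + 35 = 111
  G: |18| + |57| = 18 + 57 = 75
  → nearest: E (29)
Q2 at (-19, -48):
  C: |-3| + |49| = 3 + 49 = 52
  D: |-23| + |64| = 23 + 64 = 87
  E: |-4| + |24| = 4 + 24 = 28
  F: |52| + |50| = 52 + 50 = 102
  G: |-6| + |72| = 6 + 72 = 78
  → nearest: E (28)
Q3 at (-53, -60):
  C: |31| + |61| = 31 + 61 = 92
  D: |11| + |76| = 11 + 76 = 87
  E: |30| + |36| = 30 + 36 = 66
  F: |86| + |62| = 86 + 62 = 148
  G: |28| + |84| = 28 + 84 = 112
  → nearest: E (66)
Q4 at (-54, 7):
  C: |32| + |-6| = 32 + 6 = 38
  D: |12| + |9| = 12 + 9 = 21
  E: |31| + |-31| = 31 + 31 = 62
  F: |87| + |-5| = 87 + 5 = 92
  G: |29| + |17| = 29 + 17 = 46
  → nearest: D (21)

Q1→E; Q2→E; Q3→E; Q4→D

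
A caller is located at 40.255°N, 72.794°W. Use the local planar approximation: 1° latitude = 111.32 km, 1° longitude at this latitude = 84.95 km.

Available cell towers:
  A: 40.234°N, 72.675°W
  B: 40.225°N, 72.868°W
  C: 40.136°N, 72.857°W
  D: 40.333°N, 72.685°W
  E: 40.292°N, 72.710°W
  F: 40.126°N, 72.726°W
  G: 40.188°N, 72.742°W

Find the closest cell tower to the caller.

Distances from 40.255°N, 72.794°W:
A: √((-0.021·111.32)² + (0.119·84.95)²) = √(5.46493 + 102.19289) = 10.376 km
B: √((-0.030·111.32)² + (-0.074·84.95)²) = √(11.15293 + 39.51757) = 7.118 km
C: √((-0.119·111.32)² + (-0.063·84.95)²) = √(175.48513 + 28.64230) = 14.287 km
D: √((0.078·111.32)² + (0.109·84.95)²) = √(75.39379 + 85.73927) = 12.694 km
E: √((0.037·111.32)² + (0.084·84.95)²) = √(16.96484 + 50.91964) = 8.239 km
F: √((-0.129·111.32)² + (0.068·84.95)²) = √(206.21764 + 33.36911) = 15.479 km
G: √((-0.067·111.32)² + (0.052·84.95)²) = √(55.62833 + 19.51342) = 8.668 km
Minimum: B at 7.118 km.

B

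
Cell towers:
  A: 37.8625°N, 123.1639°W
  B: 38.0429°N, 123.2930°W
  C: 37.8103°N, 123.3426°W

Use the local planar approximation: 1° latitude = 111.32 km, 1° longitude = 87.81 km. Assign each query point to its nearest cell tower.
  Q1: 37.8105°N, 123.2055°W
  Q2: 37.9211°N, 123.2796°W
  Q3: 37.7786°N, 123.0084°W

Q1→A; Q2→A; Q3→A

Q1 at 37.8105°N, 123.2055°W:
  A: √((0.0520·111.32)² + (0.0416·87.81)²) = √(33.508353 + 13.343649) = 6.8449 km
  B: √((0.2324·111.32)² + (-0.0875·87.81)²) = √(669.296637 + 59.034251) = 26.9876 km
  C: √((-0.0002·111.32)² + (-0.1371·87.81)²) = √(0.000496 + 144.931526) = 12.0388 km
  → nearest: A (6.8449 km)
Q2 at 37.9211°N, 123.2796°W:
  A: √((-0.0586·111.32)² + (0.1157·87.81)²) = √(42.554121 + 103.217818) = 12.0736 km
  B: √((0.1218·111.32)² + (-0.0134·87.81)²) = √(183.840407 + 1.384515) = 13.6097 km
  C: √((-0.1108·111.32)² + (-0.0630·87.81)²) = √(152.133871 + 30.603356) = 13.5180 km
  → nearest: A (12.0736 km)
Q3 at 37.7786°N, 123.0084°W:
  A: √((0.0839·111.32)² + (-0.1555·87.81)²) = √(87.230893 + 186.444141) = 16.5431 km
  B: √((0.2643·111.32)² + (-0.2846·87.81)²) = √(865.646787 + 624.536386) = 38.6029 km
  C: √((0.0317·111.32)² + (-0.3342·87.81)²) = √(12.452740 + 861.193703) = 29.5575 km
  → nearest: A (16.5431 km)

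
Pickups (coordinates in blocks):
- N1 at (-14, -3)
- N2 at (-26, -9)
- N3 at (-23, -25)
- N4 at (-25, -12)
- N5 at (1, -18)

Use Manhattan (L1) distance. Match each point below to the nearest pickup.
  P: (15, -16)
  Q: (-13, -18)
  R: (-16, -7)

P at (15, -16):
  N1: |-29| + |13| = 29 + 13 = 42 blocks
  N2: |-41| + |7| = 41 + 7 = 48 blocks
  N3: |-38| + |-9| = 38 + 9 = 47 blocks
  N4: |-40| + |4| = 40 + 4 = 44 blocks
  N5: |-14| + |-2| = 14 + 2 = 16 blocks
  → nearest: N5 (16 blocks)
Q at (-13, -18):
  N1: |-1| + |15| = 1 + 15 = 16 blocks
  N2: |-13| + |9| = 13 + 9 = 22 blocks
  N3: |-10| + |-7| = 10 + 7 = 17 blocks
  N4: |-12| + |6| = 12 + 6 = 18 blocks
  N5: |14| + |0| = 14 + 0 = 14 blocks
  → nearest: N5 (14 blocks)
R at (-16, -7):
  N1: |2| + |4| = 2 + 4 = 6 blocks
  N2: |-10| + |-2| = 10 + 2 = 12 blocks
  N3: |-7| + |-18| = 7 + 18 = 25 blocks
  N4: |-9| + |-5| = 9 + 5 = 14 blocks
  N5: |17| + |-11| = 17 + 11 = 28 blocks
  → nearest: N1 (6 blocks)

P→N5; Q→N5; R→N1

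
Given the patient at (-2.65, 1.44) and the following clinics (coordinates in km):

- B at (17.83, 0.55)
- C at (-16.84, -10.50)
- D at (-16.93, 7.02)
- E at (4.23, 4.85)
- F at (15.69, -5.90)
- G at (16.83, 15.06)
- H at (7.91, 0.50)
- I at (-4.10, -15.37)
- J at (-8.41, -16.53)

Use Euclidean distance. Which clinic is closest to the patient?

E

Distances from (-2.65, 1.44):
B: √((20.48)² + (-0.89)²) = √(419.4304 + 0.7921) = 20.50 km
C: √((-14.19)² + (-11.94)²) = √(201.3561 + 142.5636) = 18.55 km
D: √((-14.28)² + (5.58)²) = √(203.9184 + 31.1364) = 15.33 km
E: √((6.88)² + (3.41)²) = √(47.3344 + 11.6281) = 7.68 km
F: √((18.34)² + (-7.34)²) = √(336.3556 + 53.8756) = 19.75 km
G: √((19.48)² + (13.62)²) = √(379.4704 + 185.5044) = 23.77 km
H: √((10.56)² + (-0.94)²) = √(111.5136 + 0.8836) = 10.60 km
I: √((-1.45)² + (-16.81)²) = √(2.1025 + 282.5761) = 16.87 km
J: √((-5.76)² + (-17.97)²) = √(33.1776 + 322.9209) = 18.87 km
Minimum: E at 7.68 km.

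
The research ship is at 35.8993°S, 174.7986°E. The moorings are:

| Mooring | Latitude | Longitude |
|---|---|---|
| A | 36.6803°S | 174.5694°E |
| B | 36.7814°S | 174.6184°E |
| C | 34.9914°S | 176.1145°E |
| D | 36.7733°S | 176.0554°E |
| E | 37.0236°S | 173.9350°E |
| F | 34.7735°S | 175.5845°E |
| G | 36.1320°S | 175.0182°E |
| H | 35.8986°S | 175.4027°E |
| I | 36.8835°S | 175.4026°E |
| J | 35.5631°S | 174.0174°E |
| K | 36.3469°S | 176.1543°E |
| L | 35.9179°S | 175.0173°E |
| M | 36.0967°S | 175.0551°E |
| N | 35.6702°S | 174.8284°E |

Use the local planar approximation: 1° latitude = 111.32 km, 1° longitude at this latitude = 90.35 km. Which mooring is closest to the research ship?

Distances from 35.8993°S, 174.7986°E:
A: √((-0.7810·111.32)² + (-0.2292·90.35)²) = √(7558.723570 + 428.830376) = 89.3731 km
B: √((-0.8821·111.32)² + (-0.1802·90.35)²) = √(9642.331082 + 265.073240) = 99.5359 km
C: √((0.9079·111.32)² + (1.3159·90.35)²) = √(10214.625003 + 14135.204228) = 156.0443 km
D: √((-0.8740·111.32)² + (1.2568·90.35)²) = √(9466.060168 + 12894.029452) = 149.5329 km
E: √((-1.1243·111.32)² + (-0.8636·90.35)²) = √(15664.293673 + 6088.097250) = 147.4869 km
F: √((1.1258·111.32)² + (0.7859·90.35)²) = √(15706.119012 + 5041.861267) = 144.0416 km
G: √((-0.2327·111.32)² + (0.2196·90.35)²) = √(671.025713 + 393.659726) = 32.6295 km
H: √((0.0007·111.32)² + (0.6041·90.35)²) = √(0.006072 + 2979.023885) = 54.5805 km
I: √((-0.9842·111.32)² + (0.6040·90.35)²) = √(12003.644275 + 2978.037698) = 122.3997 km
J: √((0.3362·111.32)² + (-0.7812·90.35)²) = √(1400.689308 + 4981.736849) = 79.8901 km
K: √((-0.4476·111.32)² + (1.3557·90.35)²) = √(2482.713187 + 15003.186431) = 132.2343 km
L: √((-0.0186·111.32)² + (0.2187·90.35)²) = √(4.287186 + 390.439619) = 19.8677 km
M: √((-0.1974·111.32)² + (0.2565·90.35)²) = √(482.881639 + 537.070196) = 31.9367 km
N: √((0.2291·111.32)² + (0.0298·90.35)²) = √(650.424024 + 7.249179) = 25.6451 km
Minimum: L at 19.8677 km.

L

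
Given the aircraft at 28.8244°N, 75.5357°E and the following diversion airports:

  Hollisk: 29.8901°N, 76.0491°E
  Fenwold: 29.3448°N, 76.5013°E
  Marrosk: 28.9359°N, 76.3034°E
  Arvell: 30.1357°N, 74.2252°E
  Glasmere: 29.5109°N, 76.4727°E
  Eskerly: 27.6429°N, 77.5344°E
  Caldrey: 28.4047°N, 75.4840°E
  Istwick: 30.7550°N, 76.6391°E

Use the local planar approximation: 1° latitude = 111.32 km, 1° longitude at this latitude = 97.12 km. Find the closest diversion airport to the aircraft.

Caldrey

Distances from 28.8244°N, 75.5357°E:
Hollisk: √((1.0657·111.32)² + (0.5134·97.12)²) = √(14073.960470 + 2486.160008) = 128.6861 km
Fenwold: √((0.5204·111.32)² + (0.9656·97.12)²) = √(3355.992419 + 8794.514345) = 110.2293 km
Marrosk: √((0.1115·111.32)² + (0.7677·97.12)²) = √(154.062212 + 5559.048060) = 75.5851 km
Arvell: √((1.3113·111.32)² + (-1.3105·97.12)²) = √(21308.384152 + 16199.119084) = 193.6685 km
Glasmere: √((0.6865·111.32)² + (0.9370·97.12)²) = √(5840.196753 + 8281.262082) = 118.8337 km
Eskerly: √((-1.1815·111.32)² + (1.9987·97.12)²) = √(17298.715144 + 37680.145610) = 234.4757 km
Caldrey: √((-0.4197·111.32)² + (-0.0517·97.12)²) = √(2182.852215 + 25.211485) = 46.9900 km
Istwick: √((1.9306·111.32)² + (1.1034·97.12)²) = √(46188.195889 + 11483.738823) = 240.1498 km
Minimum: Caldrey at 46.9900 km.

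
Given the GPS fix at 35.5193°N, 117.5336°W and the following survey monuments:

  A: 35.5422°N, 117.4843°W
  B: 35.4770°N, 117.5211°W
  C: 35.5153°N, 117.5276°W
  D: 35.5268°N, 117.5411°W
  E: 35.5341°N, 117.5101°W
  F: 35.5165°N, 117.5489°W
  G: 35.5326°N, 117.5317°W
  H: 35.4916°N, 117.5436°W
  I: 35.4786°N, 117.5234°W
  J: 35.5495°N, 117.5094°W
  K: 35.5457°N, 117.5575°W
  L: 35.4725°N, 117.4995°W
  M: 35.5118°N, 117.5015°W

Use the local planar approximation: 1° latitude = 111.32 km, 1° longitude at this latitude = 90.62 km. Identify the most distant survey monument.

Distances from 35.5193°N, 117.5336°W:
A: 5.1437 km
B: 4.8432 km
C: 0.7028 km
D: 1.0766 km
E: 2.6925 km
F: 1.4211 km
G: 1.4905 km
H: 3.2140 km
I: 4.6240 km
J: 4.0139 km
K: 3.6507 km
L: 6.0573 km
M: 3.0263 km
Maximum: L at 6.0573 km.

L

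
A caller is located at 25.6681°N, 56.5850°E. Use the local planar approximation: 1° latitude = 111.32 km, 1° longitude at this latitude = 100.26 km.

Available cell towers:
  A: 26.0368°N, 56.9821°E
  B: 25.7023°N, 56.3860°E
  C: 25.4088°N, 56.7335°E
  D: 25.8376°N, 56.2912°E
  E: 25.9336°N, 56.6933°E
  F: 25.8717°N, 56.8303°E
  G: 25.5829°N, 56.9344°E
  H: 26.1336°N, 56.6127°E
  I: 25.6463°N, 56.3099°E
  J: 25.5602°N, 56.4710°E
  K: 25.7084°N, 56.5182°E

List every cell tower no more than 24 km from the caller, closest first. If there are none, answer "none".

K, J, B

Distances from 25.6681°N, 56.5850°E:
A: √((0.3687·111.32)² + (0.3971·100.26)²) = √(1684.583996 + 1585.094557) = 57.1811 km
B: √((0.0342·111.32)² + (-0.1990·100.26)²) = √(14.494345 + 398.071929) = 20.3117 km
C: √((-0.2593·111.32)² + (0.1485·100.26)²) = √(833.204159 + 221.670708) = 32.4788 km
D: √((0.1695·111.32)² + (-0.2938·100.26)²) = √(356.029349 + 867.678794) = 34.9815 km
E: √((0.2655·111.32)² + (0.1083·100.26)²) = √(873.525216 + 117.899595) = 31.4869 km
F: √((0.2036·111.32)² + (0.2453·100.26)²) = √(513.690983 + 604.853916) = 33.4447 km
G: √((-0.0852·111.32)² + (0.3494·100.26)²) = √(89.955057 + 1227.160031) = 36.2921 km
H: √((0.4655·111.32)² + (0.0277·100.26)²) = √(2685.256435 + 7.712851) = 51.8938 km
I: √((-0.0218·111.32)² + (-0.2751·100.26)²) = √(5.889242 + 760.740576) = 27.6881 km
J: √((-0.1079·111.32)² + (-0.1140·100.26)²) = √(144.274403 + 130.636671) = 16.5804 km
K: √((0.0403·111.32)² + (-0.0668·100.26)²) = √(20.125955 + 44.854738) = 8.0611 km
Threshold 24 km: K (8.0611 km), J (16.5804 km), B (20.3117 km) are within range.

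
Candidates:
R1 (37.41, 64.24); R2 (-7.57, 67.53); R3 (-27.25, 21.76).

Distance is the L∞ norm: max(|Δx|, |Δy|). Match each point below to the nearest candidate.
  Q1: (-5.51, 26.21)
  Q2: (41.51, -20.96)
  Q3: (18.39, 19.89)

Q1→R3; Q2→R3; Q3→R1

Q1 at (-5.51, 26.21):
  R1: max(|42.92|, |38.03|) = 42.92
  R2: max(|-2.06|, |41.32|) = 41.32
  R3: max(|-21.74|, |-4.45|) = 21.74
  → nearest: R3 (21.74)
Q2 at (41.51, -20.96):
  R1: max(|-4.10|, |85.20|) = 85.20
  R2: max(|-49.08|, |88.49|) = 88.49
  R3: max(|-68.76|, |42.72|) = 68.76
  → nearest: R3 (68.76)
Q3 at (18.39, 19.89):
  R1: max(|19.02|, |44.35|) = 44.35
  R2: max(|-25.96|, |47.64|) = 47.64
  R3: max(|-45.64|, |1.87|) = 45.64
  → nearest: R1 (44.35)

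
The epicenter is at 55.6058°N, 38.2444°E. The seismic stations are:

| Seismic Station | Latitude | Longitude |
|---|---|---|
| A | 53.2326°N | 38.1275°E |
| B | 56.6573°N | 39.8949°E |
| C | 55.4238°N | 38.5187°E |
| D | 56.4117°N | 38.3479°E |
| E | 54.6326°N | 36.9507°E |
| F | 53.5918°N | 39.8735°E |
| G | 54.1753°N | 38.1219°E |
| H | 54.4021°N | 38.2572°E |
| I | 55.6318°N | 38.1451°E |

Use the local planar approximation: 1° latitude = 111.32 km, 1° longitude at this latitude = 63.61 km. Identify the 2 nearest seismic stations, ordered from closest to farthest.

I, C

Distances from 55.6058°N, 38.2444°E:
A: √((-2.3732·111.32)² + (-0.1169·63.61)²) = √(69793.515558 + 55.294230) = 264.2893 km
B: √((1.0515·111.32)² + (1.6505·63.61)²) = √(13701.400127 + 11022.544187) = 157.2385 km
C: √((-0.1820·111.32)² + (0.2743·63.61)²) = √(410.477325 + 304.440486) = 26.7379 km
D: √((0.8059·111.32)² + (0.1035·63.61)²) = √(8048.384331 + 43.344250) = 89.9540 km
E: √((-0.9732·111.32)² + (-1.2937·63.61)²) = √(11736.824100 + 6772.015562) = 136.0472 km
F: √((-2.0140·111.32)² + (1.6291·63.61)²) = √(50264.958434 + 10738.565699) = 246.9889 km
G: √((-1.4305·111.32)² + (-0.1225·63.61)²) = √(25358.415855 + 60.718770) = 159.4338 km
H: √((-1.2037·111.32)² + (0.0128·63.61)²) = √(17954.896929 + 0.662935) = 133.9984 km
I: √((0.0260·111.32)² + (-0.0993·63.61)²) = √(8.377088 + 39.897831) = 6.9480 km
Sorted: I (6.9480 km) < C (26.7379 km) < D (89.9540 km) < H (133.9984 km) < …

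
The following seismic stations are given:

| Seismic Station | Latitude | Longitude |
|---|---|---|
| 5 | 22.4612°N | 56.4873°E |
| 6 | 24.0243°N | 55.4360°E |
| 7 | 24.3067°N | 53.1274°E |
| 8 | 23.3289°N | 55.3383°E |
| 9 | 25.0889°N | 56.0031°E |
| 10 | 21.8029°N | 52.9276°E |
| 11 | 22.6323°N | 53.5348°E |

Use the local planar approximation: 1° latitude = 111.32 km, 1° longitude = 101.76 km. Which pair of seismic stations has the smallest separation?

6 and 8

Pairwise distances:
5–6: √((1.5631·111.32)² + (-1.0513·101.76)²) = √(30277.493634 + 11444.782021) = 204.2603 km
5–7: √((1.8455·111.32)² + (-3.3599·101.76)²) = √(42206.029134 + 116897.951343) = 398.8784 km
5–8: √((0.8677·111.32)² + (-1.1490·101.76)²) = √(9330.084783 + 13670.810207) = 151.6605 km
5–9: √((2.6277·111.32)² + (-0.4842·101.76)²) = √(85565.355182 + 2427.748904) = 296.6363 km
5–10: √((-0.6583·111.32)² + (-3.5597·101.76)²) = √(5370.245075 + 131214.247387) = 369.5734 km
5–11: √((0.1711·111.32)² + (-2.9525·101.76)²) = √(362.782571 + 90268.039273) = 301.0495 km
6–7: √((0.2824·111.32)² + (-2.3086·101.76)²) = √(988.270382 + 55188.879828) = 237.0172 km
6–8: √((-0.6954·111.32)² + (-0.0977·101.76)²) = √(5992.606597 + 98.842410) = 78.0477 km
6–9: √((1.0646·111.32)² + (0.5671·101.76)²) = √(14044.921591 + 3330.224344) = 131.8148 km
6–10: √((-2.2214·111.32)² + (-2.5084·101.76)²) = √(61150.488450 + 65155.004755) = 355.3948 km
6–11: √((-1.3920·111.32)² + (-1.9012·101.76)²) = √(24011.808211 + 37429.136492) = 247.8728 km
7–8: √((-0.9778·111.32)² + (2.2109·101.76)²) = √(11848.038621 + 50616.533154) = 249.9291 km
7–9: √((0.7822·111.32)² + (2.8757·101.76)²) = √(7581.969247 + 85633.037942) = 305.3113 km
7–10: √((-2.5038·111.32)² + (-0.1998·101.76)²) = √(77686.519648 + 413.375910) = 279.4636 km
7–11: √((-1.6744·111.32)² + (0.4074·101.76)²) = √(34742.800776 + 1718.684839) = 190.9489 km
8–9: √((1.7600·111.32)² + (0.6648·101.76)²) = √(38385.900298 + 4576.528994) = 207.2738 km
8–10: √((-1.5260·111.32)² + (-2.4107·101.76)²) = √(28857.284595 + 60178.385544) = 298.3885 km
8–11: √((-0.6966·111.32)² + (-1.8035·101.76)²) = √(6013.306431 + 33681.117304) = 199.2346 km
9–10: √((-3.2860·111.32)² + (-3.0755·101.76)²) = √(133807.825638 + 97945.764258) = 481.4079 km
9–11: √((-2.4566·111.32)² + (-2.4683·101.76)²) = √(74785.136443 + 63088.482764) = 371.3134 km
10–11: √((0.8294·111.32)² + (0.6072·101.76)²) = √(8524.608787 + 3817.839988) = 111.0966 km
Closest pair: 6–8 at 78.0477 km.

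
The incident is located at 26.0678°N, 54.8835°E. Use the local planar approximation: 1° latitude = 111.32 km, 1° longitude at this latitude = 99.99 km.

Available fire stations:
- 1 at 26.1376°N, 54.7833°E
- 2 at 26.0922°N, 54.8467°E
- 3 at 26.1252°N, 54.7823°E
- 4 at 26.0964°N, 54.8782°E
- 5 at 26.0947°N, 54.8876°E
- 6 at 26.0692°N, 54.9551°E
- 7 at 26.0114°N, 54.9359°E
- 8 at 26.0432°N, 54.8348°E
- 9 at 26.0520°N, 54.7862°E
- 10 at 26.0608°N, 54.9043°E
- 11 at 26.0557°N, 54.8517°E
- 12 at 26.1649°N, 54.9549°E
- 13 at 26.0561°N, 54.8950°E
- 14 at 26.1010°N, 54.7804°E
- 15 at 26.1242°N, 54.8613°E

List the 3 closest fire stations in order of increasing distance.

Distances from 26.0678°N, 54.8835°E:
1: √((0.0698·111.32)² + (-0.1002·99.99)²) = √(60.375013 + 100.380321) = 12.6789 km
2: √((0.0244·111.32)² + (-0.0368·99.99)²) = √(7.377786 + 13.539692) = 4.5736 km
3: √((0.0574·111.32)² + (-0.1012·99.99)²) = √(40.829135 + 102.393918) = 11.9676 km
4: √((0.0286·111.32)² + (-0.0053·99.99)²) = √(10.136277 + 0.280844) = 3.2276 km
5: √((0.0269·111.32)² + (0.0041·99.99)²) = √(8.967078 + 0.168066) = 3.0224 km
6: √((0.0014·111.32)² + (0.0716·99.99)²) = √(0.024289 + 51.255347) = 7.1610 km
7: √((-0.0564·111.32)² + (0.0524·99.99)²) = √(39.418909 + 27.452109) = 8.1775 km
8: √((-0.0246·111.32)² + (-0.0487·99.99)²) = √(7.499229 + 23.712157) = 5.5867 km
9: √((-0.0158·111.32)² + (-0.0973·99.99)²) = √(3.093574 + 94.653966) = 9.8867 km
10: √((-0.0070·111.32)² + (0.0208·99.99)²) = √(0.607215 + 4.325535) = 2.2210 km
11: √((-0.0121·111.32)² + (-0.0318·99.99)²) = √(1.814334 + 10.110378) = 3.4532 km
12: √((0.0971·111.32)² + (0.0714·99.99)²) = √(116.838199 + 50.969405) = 12.9541 km
13: √((-0.0117·111.32)² + (0.0115·99.99)²) = √(1.696360 + 1.322236) = 1.7374 km
14: √((0.0332·111.32)² + (-0.1031·99.99)²) = √(13.659115 + 106.274842) = 10.9514 km
15: √((0.0564·111.32)² + (-0.0222·99.99)²) = √(39.418909 + 4.927414) = 6.6593 km
Sorted: 13 (1.7374 km) < 10 (2.2210 km) < 5 (3.0224 km) < 4 (3.2276 km) < 11 (3.4532 km) < …

13, 10, 5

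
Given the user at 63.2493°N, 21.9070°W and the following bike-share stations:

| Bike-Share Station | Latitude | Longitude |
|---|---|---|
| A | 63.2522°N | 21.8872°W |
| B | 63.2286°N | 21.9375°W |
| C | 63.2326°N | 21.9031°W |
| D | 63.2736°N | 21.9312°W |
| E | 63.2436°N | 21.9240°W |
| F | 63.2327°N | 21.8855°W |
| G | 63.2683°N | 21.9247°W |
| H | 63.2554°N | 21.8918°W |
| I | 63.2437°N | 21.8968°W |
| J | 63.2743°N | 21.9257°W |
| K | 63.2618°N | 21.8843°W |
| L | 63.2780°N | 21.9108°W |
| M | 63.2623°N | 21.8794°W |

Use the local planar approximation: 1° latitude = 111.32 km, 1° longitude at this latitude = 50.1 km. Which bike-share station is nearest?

I

Distances from 63.2493°N, 21.9070°W:
A: √((0.0029·111.32)² + (0.0198·50.1)²) = √(0.104218 + 0.984024) = 1.0432 km
B: √((-0.0207·111.32)² + (-0.0305·50.1)²) = √(5.309909 + 2.334937) = 2.7649 km
C: √((-0.0167·111.32)² + (0.0039·50.1)²) = √(3.456045 + 0.038177) = 1.8693 km
D: √((0.0243·111.32)² + (-0.0242·50.1)²) = √(7.317436 + 1.469962) = 2.9644 km
E: √((-0.0057·111.32)² + (-0.0170·50.1)²) = √(0.402621 + 0.725393) = 1.0621 km
F: √((-0.0166·111.32)² + (0.0215·50.1)²) = √(3.414779 + 1.160252) = 2.1389 km
G: √((0.0190·111.32)² + (-0.0177·50.1)²) = √(4.473563 + 0.786361) = 2.2935 km
H: √((0.0061·111.32)² + (0.0152·50.1)²) = √(0.461112 + 0.579913) = 1.0203 km
I: √((-0.0056·111.32)² + (0.0102·50.1)²) = √(0.388618 + 0.261141) = 0.8061 km
J: √((0.0250·111.32)² + (-0.0187·50.1)²) = √(7.745089 + 0.877725) = 2.9365 km
K: √((0.0125·111.32)² + (0.0227·50.1)²) = √(1.936272 + 1.293383) = 1.7971 km
L: √((0.0287·111.32)² + (-0.0038·50.1)²) = √(10.207284 + 0.036245) = 3.2006 km
M: √((0.0130·111.32)² + (0.0276·50.1)²) = √(2.094272 + 1.912025) = 2.0016 km
Minimum: I at 0.8061 km.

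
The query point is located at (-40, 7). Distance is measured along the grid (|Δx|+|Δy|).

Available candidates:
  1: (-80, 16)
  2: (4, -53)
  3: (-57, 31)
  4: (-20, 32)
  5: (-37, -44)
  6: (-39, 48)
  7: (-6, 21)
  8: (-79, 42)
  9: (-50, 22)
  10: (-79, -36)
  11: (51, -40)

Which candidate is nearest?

9

Distances from (-40, 7):
1: |-40| + |9| = 40 + 9 = 49
2: |44| + |-60| = 44 + 60 = 104
3: |-17| + |24| = 17 + 24 = 41
4: |20| + |25| = 20 + 25 = 45
5: |3| + |-51| = 3 + 51 = 54
6: |1| + |41| = 1 + 41 = 42
7: |34| + |14| = 34 + 14 = 48
8: |-39| + |35| = 39 + 35 = 74
9: |-10| + |15| = 10 + 15 = 25
10: |-39| + |-43| = 39 + 43 = 82
11: |91| + |-47| = 91 + 47 = 138
Minimum: 9 at 25.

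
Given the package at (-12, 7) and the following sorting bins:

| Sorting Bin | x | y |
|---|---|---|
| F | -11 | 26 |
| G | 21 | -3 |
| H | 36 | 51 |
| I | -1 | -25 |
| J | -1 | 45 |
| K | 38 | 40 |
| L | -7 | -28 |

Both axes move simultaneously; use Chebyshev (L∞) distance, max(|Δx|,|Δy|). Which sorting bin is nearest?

F

Distances from (-12, 7):
F: 19
G: 33
H: 48
I: 32
J: 38
K: 50
L: 35
Minimum: F at 19.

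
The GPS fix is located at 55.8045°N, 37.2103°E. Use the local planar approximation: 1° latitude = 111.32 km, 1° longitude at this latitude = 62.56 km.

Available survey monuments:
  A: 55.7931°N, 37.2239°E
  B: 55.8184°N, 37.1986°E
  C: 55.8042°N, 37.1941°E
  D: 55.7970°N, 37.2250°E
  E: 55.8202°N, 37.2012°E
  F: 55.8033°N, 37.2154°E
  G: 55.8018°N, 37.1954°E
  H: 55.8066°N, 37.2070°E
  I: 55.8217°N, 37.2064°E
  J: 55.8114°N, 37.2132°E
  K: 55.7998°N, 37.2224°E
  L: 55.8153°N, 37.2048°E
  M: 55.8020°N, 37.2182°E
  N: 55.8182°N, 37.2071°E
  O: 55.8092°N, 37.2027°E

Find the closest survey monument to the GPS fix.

H

Distances from 55.8045°N, 37.2103°E:
A: 1.5279 km
B: 1.7117 km
C: 1.0140 km
D: 1.2421 km
E: 1.8381 km
F: 0.3459 km
G: 0.9794 km
H: 0.3119 km
I: 1.9302 km
J: 0.7892 km
K: 0.9202 km
L: 1.2505 km
M: 0.5672 km
N: 1.5382 km
O: 0.7070 km
Minimum: H at 0.3119 km.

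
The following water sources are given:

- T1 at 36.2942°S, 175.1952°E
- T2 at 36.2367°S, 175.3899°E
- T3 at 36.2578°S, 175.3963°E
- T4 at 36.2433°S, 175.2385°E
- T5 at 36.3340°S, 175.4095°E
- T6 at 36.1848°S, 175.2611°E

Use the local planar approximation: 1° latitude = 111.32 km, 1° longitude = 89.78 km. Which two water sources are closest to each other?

Pairwise distances:
T1–T2: 18.6153 km
T1–T3: 18.5039 km
T1–T4: 6.8715 km
T1–T5: 19.7434 km
T1–T6: 13.5395 km
T2–T3: 2.4181 km
T2–T4: 13.6125 km
T2–T5: 10.9734 km
T2–T6: 12.9266 km
T3–T4: 14.2589 km
T3–T5: 8.5650 km
T3–T6: 14.6074 km
T4–T5: 18.3750 km
T4–T6: 6.8210 km
T5–T6: 21.2925 km
Closest pair: T2–T3 at 2.4181 km.

T2 and T3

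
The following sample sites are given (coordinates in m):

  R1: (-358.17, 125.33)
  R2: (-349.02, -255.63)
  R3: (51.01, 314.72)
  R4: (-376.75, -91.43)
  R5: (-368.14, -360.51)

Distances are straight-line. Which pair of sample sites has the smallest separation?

R2 and R5

Pairwise distances:
R2–R5: 106.61 m
R2–R4: 166.53 m
R1–R4: 217.55 m
R4–R5: 269.22 m
R1–R2: 381.07 m
R1–R3: 450.88 m
R1–R5: 485.94 m
R3–R4: 589.86 m
R2–R3: 696.65 m
R3–R5: 794.75 m
Closest pair: R2–R5 at 106.61 m.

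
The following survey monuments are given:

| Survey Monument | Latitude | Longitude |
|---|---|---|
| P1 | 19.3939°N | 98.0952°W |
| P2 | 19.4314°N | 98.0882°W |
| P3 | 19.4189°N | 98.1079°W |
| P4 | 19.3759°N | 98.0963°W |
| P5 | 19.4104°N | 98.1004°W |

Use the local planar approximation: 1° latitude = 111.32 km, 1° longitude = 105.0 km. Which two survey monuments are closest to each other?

P3 and P5

Pairwise distances:
P1–P2: 4.2387 km
P1–P3: 3.0860 km
P1–P4: 2.0071 km
P1–P5: 1.9162 km
P2–P3: 2.4930 km
P2–P4: 6.2365 km
P2–P5: 2.6657 km
P3–P4: 4.9393 km
P3–P5: 1.2311 km
P4–P5: 3.8646 km
Closest pair: P3–P5 at 1.2311 km.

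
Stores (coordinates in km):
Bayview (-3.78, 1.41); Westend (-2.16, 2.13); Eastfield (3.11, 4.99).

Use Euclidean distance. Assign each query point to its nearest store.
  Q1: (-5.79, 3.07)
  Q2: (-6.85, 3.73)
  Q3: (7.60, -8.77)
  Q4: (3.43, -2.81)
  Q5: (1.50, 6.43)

Q1 at (-5.79, 3.07):
  Bayview: 2.61 km
  Westend: 3.75 km
  Eastfield: 9.10 km
  → nearest: Bayview (2.61 km)
Q2 at (-6.85, 3.73):
  Bayview: 3.85 km
  Westend: 4.96 km
  Eastfield: 10.04 km
  → nearest: Bayview (3.85 km)
Q3 at (7.60, -8.77):
  Bayview: 15.27 km
  Westend: 14.63 km
  Eastfield: 14.47 km
  → nearest: Eastfield (14.47 km)
Q4 at (3.43, -2.81):
  Bayview: 8.35 km
  Westend: 7.46 km
  Eastfield: 7.81 km
  → nearest: Westend (7.46 km)
Q5 at (1.50, 6.43):
  Bayview: 7.29 km
  Westend: 5.65 km
  Eastfield: 2.16 km
  → nearest: Eastfield (2.16 km)

Q1→Bayview; Q2→Bayview; Q3→Eastfield; Q4→Westend; Q5→Eastfield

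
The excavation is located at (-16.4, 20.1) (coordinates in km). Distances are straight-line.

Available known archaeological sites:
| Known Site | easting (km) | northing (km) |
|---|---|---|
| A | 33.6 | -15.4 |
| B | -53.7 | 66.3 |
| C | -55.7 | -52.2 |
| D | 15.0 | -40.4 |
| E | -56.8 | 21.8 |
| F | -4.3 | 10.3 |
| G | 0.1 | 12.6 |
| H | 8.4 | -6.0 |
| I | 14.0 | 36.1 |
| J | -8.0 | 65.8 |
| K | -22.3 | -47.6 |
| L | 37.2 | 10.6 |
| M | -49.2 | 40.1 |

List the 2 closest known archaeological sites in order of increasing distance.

Distances from (-16.4, 20.1):
A: √((50.0)² + (-35.5)²) = √(2500.000 + 1260.250) = 61.3 km
B: √((-37.3)² + (46.2)²) = √(1391.290 + 2134.440) = 59.4 km
C: √((-39.3)² + (-72.3)²) = √(1544.490 + 5227.290) = 82.3 km
D: √((31.4)² + (-60.5)²) = √(985.960 + 3660.250) = 68.2 km
E: √((-40.4)² + (1.7)²) = √(1632.160 + 2.890) = 40.4 km
F: √((12.1)² + (-9.8)²) = √(146.410 + 96.040) = 15.6 km
G: √((16.5)² + (-7.5)²) = √(272.250 + 56.250) = 18.1 km
H: √((24.8)² + (-26.1)²) = √(615.040 + 681.210) = 36.0 km
I: √((30.4)² + (16.0)²) = √(924.160 + 256.000) = 34.4 km
J: √((8.4)² + (45.7)²) = √(70.560 + 2088.490) = 46.5 km
K: √((-5.9)² + (-67.7)²) = √(34.810 + 4583.290) = 68.0 km
L: √((53.6)² + (-9.5)²) = √(2872.960 + 90.250) = 54.4 km
M: √((-32.8)² + (20.0)²) = √(1075.840 + 400.000) = 38.4 km
Sorted: F (15.6 km) < G (18.1 km) < I (34.4 km) < H (36.0 km) < …

F, G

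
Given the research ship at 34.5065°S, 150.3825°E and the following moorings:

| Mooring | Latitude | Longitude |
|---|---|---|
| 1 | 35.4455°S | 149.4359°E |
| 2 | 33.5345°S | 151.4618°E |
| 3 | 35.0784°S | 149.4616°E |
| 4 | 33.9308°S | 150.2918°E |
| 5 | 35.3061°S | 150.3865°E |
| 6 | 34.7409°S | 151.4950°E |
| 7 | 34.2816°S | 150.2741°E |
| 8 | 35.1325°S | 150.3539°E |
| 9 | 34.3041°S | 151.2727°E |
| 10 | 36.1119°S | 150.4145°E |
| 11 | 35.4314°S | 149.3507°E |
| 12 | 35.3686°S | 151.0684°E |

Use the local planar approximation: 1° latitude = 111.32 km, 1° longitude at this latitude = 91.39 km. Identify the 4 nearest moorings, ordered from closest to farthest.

Distances from 34.5065°S, 150.3825°E:
1: √((-0.9390·111.32)² + (-0.9466·91.39)²) = √(10926.412189 + 7483.940998) = 135.6848 km
2: √((0.9720·111.32)² + (1.0793·91.39)²) = √(11707.897865 + 9729.302550) = 146.4145 km
3: √((-0.5719·111.32)² + (-0.9209·91.39)²) = √(4053.093182 + 7083.082505) = 105.5281 km
4: √((0.5757·111.32)² + (-0.0907·91.39)²) = √(4107.133828 + 68.708731) = 64.6208 km
5: √((-0.7996·111.32)² + (0.0040·91.39)²) = √(7923.042148 + 0.133634) = 89.0122 km
6: √((-0.2344·111.32)² + (1.1125·91.39)²) = √(680.865941 + 10337.068494) = 104.9663 km
7: √((0.2249·111.32)² + (-0.1084·91.39)²) = √(626.794687 + 98.142229) = 26.9247 km
8: √((-0.6260·111.32)² + (-0.0286·91.39)²) = √(4856.183195 + 6.831710) = 69.7353 km
9: √((0.2024·111.32)² + (0.8902·91.39)²) = √(507.653531 + 6618.697530) = 84.4177 km
10: √((-1.6054·111.32)² + (0.0320·91.39)²) = √(31938.382120 + 8.552583) = 178.7371 km
11: √((-0.9249·111.32)² + (-1.0318·91.39)²) = √(10600.734419 + 8891.773712) = 139.6156 km
12: √((-0.8621·111.32)² + (0.6859·91.39)²) = √(9210.043587 + 3929.334129) = 114.6271 km
Sorted: 7 (26.9247 km) < 4 (64.6208 km) < 8 (69.7353 km) < 9 (84.4177 km) < 5 (89.0122 km) < 6 (104.9663 km) < …

7, 4, 8, 9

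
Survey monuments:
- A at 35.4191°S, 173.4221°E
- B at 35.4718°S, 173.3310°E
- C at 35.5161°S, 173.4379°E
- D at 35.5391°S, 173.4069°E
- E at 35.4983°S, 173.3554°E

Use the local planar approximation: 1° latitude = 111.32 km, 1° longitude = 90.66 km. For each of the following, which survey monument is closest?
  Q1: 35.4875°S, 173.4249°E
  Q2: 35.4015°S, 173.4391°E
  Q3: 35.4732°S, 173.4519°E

Q1 at 35.4875°S, 173.4249°E:
  A: 7.6185 km
  B: 8.6905 km
  C: 3.3949 km
  D: 5.9714 km
  E: 6.4145 km
  → nearest: C (3.3949 km)
Q2 at 35.4015°S, 173.4391°E:
  A: 2.4928 km
  B: 12.5415 km
  C: 12.7577 km
  D: 15.5933 km
  E: 13.1795 km
  → nearest: A (2.4928 km)
Q3 at 35.4732°S, 173.4519°E:
  A: 6.6006 km
  B: 10.9619 km
  C: 4.9414 km
  D: 8.3941 km
  E: 9.1840 km
  → nearest: C (4.9414 km)

Q1→C; Q2→A; Q3→C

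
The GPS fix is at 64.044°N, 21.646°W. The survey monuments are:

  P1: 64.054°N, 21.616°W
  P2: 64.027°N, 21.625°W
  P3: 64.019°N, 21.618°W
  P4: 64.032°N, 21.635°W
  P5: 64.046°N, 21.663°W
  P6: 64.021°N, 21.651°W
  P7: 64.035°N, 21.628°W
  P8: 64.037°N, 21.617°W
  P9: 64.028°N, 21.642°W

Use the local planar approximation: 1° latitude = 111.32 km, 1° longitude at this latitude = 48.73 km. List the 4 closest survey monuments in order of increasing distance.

P5, P7, P4, P8

Distances from 64.044°N, 21.646°W:
P1: 1.837 km
P2: 2.151 km
P3: 3.099 km
P4: 1.439 km
P5: 0.858 km
P6: 2.572 km
P7: 1.332 km
P8: 1.614 km
P9: 1.792 km
Sorted: P5 (0.858 km) < P7 (1.332 km) < P4 (1.439 km) < P8 (1.614 km) < P9 (1.792 km) < P1 (1.837 km) < …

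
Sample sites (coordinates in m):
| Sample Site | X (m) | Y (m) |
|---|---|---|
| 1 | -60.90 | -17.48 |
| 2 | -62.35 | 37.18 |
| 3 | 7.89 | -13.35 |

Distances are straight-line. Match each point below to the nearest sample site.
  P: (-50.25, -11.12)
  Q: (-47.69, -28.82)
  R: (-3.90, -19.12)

P at (-50.25, -11.12):
  1: √((-10.65)² + (-6.36)²) = √(113.4225 + 40.4496) = 12.40 m
  2: √((-12.10)² + (48.30)²) = √(146.4100 + 2332.8900) = 49.79 m
  3: √((58.14)² + (-2.23)²) = √(3380.2596 + 4.9729) = 58.18 m
  → nearest: 1 (12.40 m)
Q at (-47.69, -28.82):
  1: √((-13.21)² + (11.34)²) = √(174.5041 + 128.5956) = 17.41 m
  2: √((-14.66)² + (66.00)²) = √(214.9156 + 4356.0000) = 67.61 m
  3: √((55.58)² + (15.47)²) = √(3089.1364 + 239.3209) = 57.69 m
  → nearest: 1 (17.41 m)
R at (-3.90, -19.12):
  1: √((-57.00)² + (1.64)²) = √(3249.0000 + 2.6896) = 57.02 m
  2: √((-58.45)² + (56.30)²) = √(3416.4025 + 3169.6900) = 81.15 m
  3: √((11.79)² + (5.77)²) = √(139.0041 + 33.2929) = 13.13 m
  → nearest: 3 (13.13 m)

P→1; Q→1; R→3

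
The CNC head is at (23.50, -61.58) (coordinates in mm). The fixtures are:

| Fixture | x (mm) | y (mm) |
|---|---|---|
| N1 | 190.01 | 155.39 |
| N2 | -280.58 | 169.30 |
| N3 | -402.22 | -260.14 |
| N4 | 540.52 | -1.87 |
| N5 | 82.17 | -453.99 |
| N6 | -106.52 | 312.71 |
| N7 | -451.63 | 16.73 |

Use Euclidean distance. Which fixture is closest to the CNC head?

Distances from (23.50, -61.58):
N1: 273.50 mm
N2: 381.80 mm
N3: 469.75 mm
N4: 520.46 mm
N5: 396.77 mm
N6: 396.23 mm
N7: 481.54 mm
Minimum: N1 at 273.50 mm.

N1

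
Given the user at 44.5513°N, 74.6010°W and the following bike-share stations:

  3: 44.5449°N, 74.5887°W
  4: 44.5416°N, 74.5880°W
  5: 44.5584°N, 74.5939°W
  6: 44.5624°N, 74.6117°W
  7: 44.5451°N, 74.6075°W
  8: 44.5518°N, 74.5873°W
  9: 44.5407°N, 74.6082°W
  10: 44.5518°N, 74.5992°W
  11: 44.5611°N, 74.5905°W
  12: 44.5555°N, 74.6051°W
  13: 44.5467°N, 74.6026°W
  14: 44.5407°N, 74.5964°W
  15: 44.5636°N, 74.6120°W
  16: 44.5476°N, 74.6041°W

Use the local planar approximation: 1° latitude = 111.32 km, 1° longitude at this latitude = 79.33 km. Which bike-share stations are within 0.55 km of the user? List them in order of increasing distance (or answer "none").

10, 16, 13

Distances from 44.5513°N, 74.6010°W:
3: √((-0.0064·111.32)² + (0.0123·79.33)²) = √(0.507582 + 0.952106) = 1.2082 km
4: √((-0.0097·111.32)² + (0.0130·79.33)²) = √(1.165977 + 1.063559) = 1.4932 km
5: √((0.0071·111.32)² + (0.0071·79.33)²) = √(0.624688 + 0.317243) = 0.9705 km
6: √((0.0111·111.32)² + (-0.0107·79.33)²) = √(1.526836 + 0.720514) = 1.4991 km
7: √((-0.0062·111.32)² + (-0.0065·79.33)²) = √(0.476354 + 0.265890) = 0.8615 km
8: √((0.0005·111.32)² + (0.0137·79.33)²) = √(0.003098 + 1.181180) = 1.0882 km
9: √((-0.0106·111.32)² + (-0.0072·79.33)²) = √(1.392381 + 0.326242) = 1.3110 km
10: √((0.0005·111.32)² + (0.0018·79.33)²) = √(0.003098 + 0.020390) = 0.1533 km
11: √((0.0098·111.32)² + (0.0105·79.33)²) = √(1.190141 + 0.693831) = 1.3726 km
12: √((0.0042·111.32)² + (-0.0041·79.33)²) = √(0.218597 + 0.105790) = 0.5695 km
13: √((-0.0046·111.32)² + (-0.0016·79.33)²) = √(0.262218 + 0.016111) = 0.5276 km
14: √((-0.0106·111.32)² + (0.0046·79.33)²) = √(1.392381 + 0.133165) = 1.2351 km
15: √((0.0123·111.32)² + (-0.0110·79.33)²) = √(1.874807 + 0.761483) = 1.6237 km
16: √((-0.0037·111.32)² + (-0.0031·79.33)²) = √(0.169648 + 0.060478) = 0.4797 km
Threshold 0.55 km: 10 (0.1533 km), 16 (0.4797 km), 13 (0.5276 km) are within range.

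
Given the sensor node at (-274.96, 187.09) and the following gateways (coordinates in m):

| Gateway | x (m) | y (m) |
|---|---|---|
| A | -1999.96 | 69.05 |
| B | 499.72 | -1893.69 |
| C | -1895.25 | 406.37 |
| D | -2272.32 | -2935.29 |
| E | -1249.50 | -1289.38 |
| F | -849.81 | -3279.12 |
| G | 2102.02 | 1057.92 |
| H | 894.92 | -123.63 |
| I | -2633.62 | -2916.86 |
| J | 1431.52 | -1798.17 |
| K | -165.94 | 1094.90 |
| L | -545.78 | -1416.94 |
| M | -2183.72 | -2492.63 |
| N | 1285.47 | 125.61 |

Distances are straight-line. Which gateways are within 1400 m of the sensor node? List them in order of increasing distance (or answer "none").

Distances from (-274.96, 187.09):
A: √((-1725.00)² + (-118.04)²) = √(2975625.0000 + 13933.4416) = 1729.03 m
B: √((774.68)² + (-2080.78)²) = √(600129.1024 + 4329645.4084) = 2220.31 m
C: √((-1620.29)² + (219.28)²) = √(2625339.6841 + 48083.7184) = 1635.06 m
D: √((-1997.36)² + (-3122.38)²) = √(3989446.9696 + 9749256.8644) = 3706.58 m
E: √((-974.54)² + (-1476.47)²) = √(949728.2116 + 2179963.6609) = 1769.09 m
F: √((-574.85)² + (-3466.21)²) = √(330452.5225 + 12014611.7641) = 3513.55 m
G: √((2376.98)² + (870.83)²) = √(5650033.9204 + 758344.8889) = 2531.48 m
H: √((1169.88)² + (-310.72)²) = √(1368619.2144 + 96546.9184) = 1210.44 m
I: √((-2358.66)² + (-3103.95)²) = √(5563276.9956 + 9634505.6025) = 3898.43 m
J: √((1706.48)² + (-1985.26)²) = √(2912073.9904 + 3941257.2676) = 2617.89 m
K: √((109.02)² + (907.81)²) = √(11885.3604 + 824118.9961) = 914.33 m
L: √((-270.82)² + (-1604.03)²) = √(73343.4724 + 2572912.2409) = 1626.73 m
M: √((-1908.76)² + (-2679.72)²) = √(3643364.7376 + 7180899.2784) = 3290.02 m
N: √((1560.43)² + (-61.48)²) = √(2434941.7849 + 3779.7904) = 1561.64 m
Threshold 1400 m: K (914.33 m), H (1210.44 m) are within range.

K, H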